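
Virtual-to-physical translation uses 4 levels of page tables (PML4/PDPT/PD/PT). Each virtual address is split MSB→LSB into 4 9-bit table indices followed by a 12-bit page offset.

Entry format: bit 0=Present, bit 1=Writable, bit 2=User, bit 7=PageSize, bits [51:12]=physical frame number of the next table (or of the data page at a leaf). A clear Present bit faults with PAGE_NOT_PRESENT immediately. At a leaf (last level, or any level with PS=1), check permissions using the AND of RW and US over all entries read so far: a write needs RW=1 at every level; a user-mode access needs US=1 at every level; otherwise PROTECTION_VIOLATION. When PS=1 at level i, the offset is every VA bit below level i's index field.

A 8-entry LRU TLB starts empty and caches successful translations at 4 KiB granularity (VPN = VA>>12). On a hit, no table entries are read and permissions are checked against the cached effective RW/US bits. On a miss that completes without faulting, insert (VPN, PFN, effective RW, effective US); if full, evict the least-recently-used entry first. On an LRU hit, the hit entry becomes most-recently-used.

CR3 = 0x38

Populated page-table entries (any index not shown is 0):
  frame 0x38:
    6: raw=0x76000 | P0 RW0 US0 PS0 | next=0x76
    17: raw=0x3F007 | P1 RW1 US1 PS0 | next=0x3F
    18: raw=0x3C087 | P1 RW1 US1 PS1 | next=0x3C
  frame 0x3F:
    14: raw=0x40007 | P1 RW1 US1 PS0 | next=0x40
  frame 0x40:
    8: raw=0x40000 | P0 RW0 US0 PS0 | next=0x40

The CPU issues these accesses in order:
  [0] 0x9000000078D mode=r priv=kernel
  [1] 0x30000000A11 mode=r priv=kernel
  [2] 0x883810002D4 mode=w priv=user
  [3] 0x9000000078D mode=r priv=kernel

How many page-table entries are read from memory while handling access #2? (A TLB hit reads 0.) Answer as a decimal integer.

Per-access translation:
#0 VA=0x9000000078D (r,kernel):
  L0: frame=0x38 idx=18 entry=0x3C087 [P=1 RW=1 US=1 PS=1]
  → PA=0x3C78D (huge @L0)  (1 entries read)
#1 VA=0x30000000A11 (r,kernel):
  L0: frame=0x38 idx=6 entry=0x76000 [P=0 RW=0 US=0 PS=0]
  ⇒ fault: PAGE_NOT_PRESENT  — 1 lookups
#2 VA=0x883810002D4 (w,user):
  L0: frame=0x38 idx=17 entry=0x3F007 [P=1 RW=1 US=1 PS=0]
  L1: frame=0x3F idx=14 entry=0x40007 [P=1 RW=1 US=1 PS=0]
  L2: frame=0x40 idx=8 entry=0x40000 [P=0 RW=0 US=0 PS=0]
  ⇒ fault: PAGE_NOT_PRESENT  — 3 lookups
#3 VA=0x9000000078D (r,kernel):
  TLB hit vpn=0x90000000 → PA=0x3C78D

Entries read for #2: 3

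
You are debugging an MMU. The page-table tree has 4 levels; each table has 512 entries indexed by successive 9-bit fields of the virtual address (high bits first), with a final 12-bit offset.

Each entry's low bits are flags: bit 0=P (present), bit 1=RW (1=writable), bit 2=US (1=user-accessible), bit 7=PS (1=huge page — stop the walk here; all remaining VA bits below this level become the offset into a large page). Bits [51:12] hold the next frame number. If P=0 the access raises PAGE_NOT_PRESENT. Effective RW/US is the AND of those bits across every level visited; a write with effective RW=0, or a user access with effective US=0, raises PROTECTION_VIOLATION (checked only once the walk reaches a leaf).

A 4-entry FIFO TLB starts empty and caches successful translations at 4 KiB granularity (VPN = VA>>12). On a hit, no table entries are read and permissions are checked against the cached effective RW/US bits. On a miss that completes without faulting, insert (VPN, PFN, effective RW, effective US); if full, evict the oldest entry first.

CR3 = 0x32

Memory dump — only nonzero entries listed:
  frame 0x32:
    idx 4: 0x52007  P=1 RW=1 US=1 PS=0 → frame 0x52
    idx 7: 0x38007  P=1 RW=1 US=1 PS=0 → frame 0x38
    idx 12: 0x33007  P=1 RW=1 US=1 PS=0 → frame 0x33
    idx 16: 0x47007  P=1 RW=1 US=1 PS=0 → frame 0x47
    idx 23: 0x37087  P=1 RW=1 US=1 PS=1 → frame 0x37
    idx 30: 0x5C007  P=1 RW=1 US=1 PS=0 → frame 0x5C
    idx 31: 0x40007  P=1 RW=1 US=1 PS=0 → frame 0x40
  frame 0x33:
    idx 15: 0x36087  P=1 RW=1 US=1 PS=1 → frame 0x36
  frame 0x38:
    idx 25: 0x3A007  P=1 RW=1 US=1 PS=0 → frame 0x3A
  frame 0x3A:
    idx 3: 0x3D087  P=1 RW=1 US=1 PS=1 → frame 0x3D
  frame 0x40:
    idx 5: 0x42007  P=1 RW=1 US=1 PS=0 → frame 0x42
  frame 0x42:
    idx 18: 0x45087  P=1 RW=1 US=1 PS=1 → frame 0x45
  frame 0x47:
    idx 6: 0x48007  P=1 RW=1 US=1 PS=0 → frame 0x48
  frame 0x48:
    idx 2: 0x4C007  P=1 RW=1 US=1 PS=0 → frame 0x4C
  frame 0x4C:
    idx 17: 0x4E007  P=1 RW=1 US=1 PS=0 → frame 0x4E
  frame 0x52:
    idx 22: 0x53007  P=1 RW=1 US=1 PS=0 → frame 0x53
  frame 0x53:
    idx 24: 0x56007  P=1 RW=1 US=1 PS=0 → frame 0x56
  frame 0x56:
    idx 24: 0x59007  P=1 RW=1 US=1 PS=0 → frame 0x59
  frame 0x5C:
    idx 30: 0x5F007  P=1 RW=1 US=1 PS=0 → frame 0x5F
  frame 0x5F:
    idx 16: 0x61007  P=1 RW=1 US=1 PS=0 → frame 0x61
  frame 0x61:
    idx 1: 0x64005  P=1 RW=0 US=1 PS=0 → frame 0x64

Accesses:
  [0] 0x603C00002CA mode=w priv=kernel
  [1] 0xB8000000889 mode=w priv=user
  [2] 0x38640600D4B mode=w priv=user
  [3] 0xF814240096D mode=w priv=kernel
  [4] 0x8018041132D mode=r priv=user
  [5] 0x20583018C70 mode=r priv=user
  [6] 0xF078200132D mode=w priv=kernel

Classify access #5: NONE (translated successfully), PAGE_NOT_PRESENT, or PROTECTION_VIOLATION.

Trace:
#0 VA=0x603C00002CA (w,kernel):
  L0: frame=0x32 idx=12 entry=0x33007 [P=1 RW=1 US=1 PS=0]
  L1: frame=0x33 idx=15 entry=0x36087 [P=1 RW=1 US=1 PS=1]
  → PA=0x362CA (huge @L1)  (2 entries read)
#1 VA=0xB8000000889 (w,user):
  L0: frame=0x32 idx=23 entry=0x37087 [P=1 RW=1 US=1 PS=1]
  → PA=0x37889 (huge @L0)  (1 entries read)
#2 VA=0x38640600D4B (w,user):
  L0: frame=0x32 idx=7 entry=0x38007 [P=1 RW=1 US=1 PS=0]
  L1: frame=0x38 idx=25 entry=0x3A007 [P=1 RW=1 US=1 PS=0]
  L2: frame=0x3A idx=3 entry=0x3D087 [P=1 RW=1 US=1 PS=1]
  → PA=0x3DD4B (huge @L2)  (3 entries read)
#3 VA=0xF814240096D (w,kernel):
  L0: frame=0x32 idx=31 entry=0x40007 [P=1 RW=1 US=1 PS=0]
  L1: frame=0x40 idx=5 entry=0x42007 [P=1 RW=1 US=1 PS=0]
  L2: frame=0x42 idx=18 entry=0x45087 [P=1 RW=1 US=1 PS=1]
  → PA=0x4596D (huge @L2)  (3 entries read)
#4 VA=0x8018041132D (r,user):
  L0: frame=0x32 idx=16 entry=0x47007 [P=1 RW=1 US=1 PS=0]
  L1: frame=0x47 idx=6 entry=0x48007 [P=1 RW=1 US=1 PS=0]
  L2: frame=0x48 idx=2 entry=0x4C007 [P=1 RW=1 US=1 PS=0]
  L3: frame=0x4C idx=17 entry=0x4E007 [P=1 RW=1 US=1 PS=0]
  → PA=0x4E32D  (4 entries read)
#5 VA=0x20583018C70 (r,user):
  L0: frame=0x32 idx=4 entry=0x52007 [P=1 RW=1 US=1 PS=0]
  L1: frame=0x52 idx=22 entry=0x53007 [P=1 RW=1 US=1 PS=0]
  L2: frame=0x53 idx=24 entry=0x56007 [P=1 RW=1 US=1 PS=0]
  L3: frame=0x56 idx=24 entry=0x59007 [P=1 RW=1 US=1 PS=0]
  → PA=0x59C70  (4 entries read)
#6 VA=0xF078200132D (w,kernel):
  L0: frame=0x32 idx=30 entry=0x5C007 [P=1 RW=1 US=1 PS=0]
  L1: frame=0x5C idx=30 entry=0x5F007 [P=1 RW=1 US=1 PS=0]
  L2: frame=0x5F idx=16 entry=0x61007 [P=1 RW=1 US=1 PS=0]
  L3: frame=0x61 idx=1 entry=0x64005 [P=1 RW=0 US=1 PS=0]
  → PROTECTION_VIOLATION  (4 entries read)

Access #5 fault: NONE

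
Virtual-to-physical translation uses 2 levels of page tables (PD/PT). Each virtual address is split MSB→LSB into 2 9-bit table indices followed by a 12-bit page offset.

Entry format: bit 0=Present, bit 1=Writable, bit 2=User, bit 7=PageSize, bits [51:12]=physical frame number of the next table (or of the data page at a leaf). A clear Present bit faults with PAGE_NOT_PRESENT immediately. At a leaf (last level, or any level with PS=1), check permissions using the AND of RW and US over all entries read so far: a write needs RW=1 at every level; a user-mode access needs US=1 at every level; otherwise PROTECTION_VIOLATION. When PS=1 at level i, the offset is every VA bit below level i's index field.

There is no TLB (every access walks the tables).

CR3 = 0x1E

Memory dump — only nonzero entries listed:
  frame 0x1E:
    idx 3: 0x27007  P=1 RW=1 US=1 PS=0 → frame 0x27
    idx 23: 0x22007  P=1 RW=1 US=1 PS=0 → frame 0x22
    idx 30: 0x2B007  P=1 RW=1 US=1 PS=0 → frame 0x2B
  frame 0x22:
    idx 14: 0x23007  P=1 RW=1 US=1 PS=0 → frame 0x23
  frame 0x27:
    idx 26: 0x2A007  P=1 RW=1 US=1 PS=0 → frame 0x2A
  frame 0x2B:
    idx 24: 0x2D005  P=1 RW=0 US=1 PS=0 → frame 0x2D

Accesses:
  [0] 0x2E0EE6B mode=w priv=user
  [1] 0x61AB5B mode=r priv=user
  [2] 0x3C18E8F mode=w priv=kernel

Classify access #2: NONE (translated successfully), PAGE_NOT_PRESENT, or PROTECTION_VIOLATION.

Per-access translation:
#0 VA=0x2E0EE6B (w,user):
  L0: frame=0x1E idx=23 entry=0x22007 [P=1 RW=1 US=1 PS=0]
  L1: frame=0x22 idx=14 entry=0x23007 [P=1 RW=1 US=1 PS=0]
  ✓ 0x23E6B  — 2 lookups
#1 VA=0x61AB5B (r,user):
  L0: frame=0x1E idx=3 entry=0x27007 [P=1 RW=1 US=1 PS=0]
  L1: frame=0x27 idx=26 entry=0x2A007 [P=1 RW=1 US=1 PS=0]
  ✓ 0x2AB5B  — 2 lookups
#2 VA=0x3C18E8F (w,kernel):
  L0: frame=0x1E idx=30 entry=0x2B007 [P=1 RW=1 US=1 PS=0]
  L1: frame=0x2B idx=24 entry=0x2D005 [P=1 RW=0 US=1 PS=0]
  → PROTECTION_VIOLATION  (2 entries read)

Access #2 fault: PROTECTION_VIOLATION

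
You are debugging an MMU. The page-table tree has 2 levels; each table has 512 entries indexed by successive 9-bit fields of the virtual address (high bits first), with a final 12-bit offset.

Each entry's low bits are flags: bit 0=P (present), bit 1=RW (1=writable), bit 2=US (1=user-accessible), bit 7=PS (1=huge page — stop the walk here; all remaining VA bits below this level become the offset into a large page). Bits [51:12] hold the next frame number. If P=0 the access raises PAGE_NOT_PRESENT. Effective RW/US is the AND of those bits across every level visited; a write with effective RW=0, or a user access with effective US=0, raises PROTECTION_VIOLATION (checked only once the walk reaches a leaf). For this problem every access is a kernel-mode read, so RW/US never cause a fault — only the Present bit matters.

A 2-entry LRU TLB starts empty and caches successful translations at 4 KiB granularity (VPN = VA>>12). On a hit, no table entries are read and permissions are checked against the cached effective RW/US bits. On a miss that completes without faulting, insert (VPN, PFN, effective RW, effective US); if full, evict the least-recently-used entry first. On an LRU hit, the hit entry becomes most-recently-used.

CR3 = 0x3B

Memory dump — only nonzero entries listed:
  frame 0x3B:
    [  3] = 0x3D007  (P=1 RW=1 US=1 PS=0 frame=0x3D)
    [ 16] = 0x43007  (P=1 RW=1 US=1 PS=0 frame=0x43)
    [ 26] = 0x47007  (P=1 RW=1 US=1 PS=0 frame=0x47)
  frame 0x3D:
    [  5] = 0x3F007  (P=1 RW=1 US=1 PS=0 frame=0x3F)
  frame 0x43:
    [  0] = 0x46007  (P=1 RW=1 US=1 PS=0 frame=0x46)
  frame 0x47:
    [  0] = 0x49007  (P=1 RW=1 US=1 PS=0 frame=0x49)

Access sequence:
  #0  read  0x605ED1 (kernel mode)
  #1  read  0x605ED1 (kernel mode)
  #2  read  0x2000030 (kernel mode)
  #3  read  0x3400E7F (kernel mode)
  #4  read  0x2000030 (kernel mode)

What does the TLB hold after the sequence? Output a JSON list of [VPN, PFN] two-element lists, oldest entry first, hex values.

Walk each access:
#0 VA=0x605ED1 (r,kernel):
  [0] read 0x3B idx=3: raw=0x3D007 flags P=1 W=1 U=1 S=0
  [1] read 0x3D idx=5: raw=0x3F007 flags P=1 W=1 U=1 S=0
  ⇒ phys 0x3FED1  [2 reads]
#1 VA=0x605ED1 (r,kernel):
  TLB hit vpn=0x605 → PA=0x3FED1
#2 VA=0x2000030 (r,kernel):
  [0] read 0x3B idx=16: raw=0x43007 flags P=1 W=1 U=1 S=0
  [1] read 0x43 idx=0: raw=0x46007 flags P=1 W=1 U=1 S=0
  ⇒ phys 0x46030  [2 reads]
#3 VA=0x3400E7F (r,kernel):
  [0] read 0x3B idx=26: raw=0x47007 flags P=1 W=1 U=1 S=0
  [1] read 0x47 idx=0: raw=0x49007 flags P=1 W=1 U=1 S=0
  ⇒ phys 0x49E7F  [2 reads]
#4 VA=0x2000030 (r,kernel):
  TLB hit vpn=0x2000 → PA=0x46030

TLB: [["0x3400", "0x49"], ["0x2000", "0x46"]]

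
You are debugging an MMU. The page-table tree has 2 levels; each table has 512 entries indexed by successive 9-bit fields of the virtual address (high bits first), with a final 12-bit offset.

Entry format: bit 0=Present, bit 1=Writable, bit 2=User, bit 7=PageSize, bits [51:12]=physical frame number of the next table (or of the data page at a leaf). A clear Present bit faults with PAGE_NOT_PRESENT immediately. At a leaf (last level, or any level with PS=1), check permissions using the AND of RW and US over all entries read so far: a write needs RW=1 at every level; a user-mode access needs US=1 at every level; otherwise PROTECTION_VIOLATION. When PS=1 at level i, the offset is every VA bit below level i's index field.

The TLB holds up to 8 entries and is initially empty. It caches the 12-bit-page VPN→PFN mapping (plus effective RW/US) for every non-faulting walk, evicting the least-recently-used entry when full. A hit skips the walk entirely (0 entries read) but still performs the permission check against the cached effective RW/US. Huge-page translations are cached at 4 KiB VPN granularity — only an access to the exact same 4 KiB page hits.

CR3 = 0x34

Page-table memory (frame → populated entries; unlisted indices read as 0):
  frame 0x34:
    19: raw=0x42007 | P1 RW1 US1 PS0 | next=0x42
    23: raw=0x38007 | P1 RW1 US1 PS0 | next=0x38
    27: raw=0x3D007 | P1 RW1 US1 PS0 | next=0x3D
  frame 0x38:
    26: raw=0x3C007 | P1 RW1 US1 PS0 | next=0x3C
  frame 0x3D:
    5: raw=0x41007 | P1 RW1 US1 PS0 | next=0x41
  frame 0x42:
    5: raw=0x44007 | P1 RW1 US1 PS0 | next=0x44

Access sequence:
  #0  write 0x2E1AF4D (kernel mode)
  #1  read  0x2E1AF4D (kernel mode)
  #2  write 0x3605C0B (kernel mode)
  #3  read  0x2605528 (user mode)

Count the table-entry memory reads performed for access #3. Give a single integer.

Trace:
#0 VA=0x2E1AF4D (w,kernel):
  [0] read 0x34 idx=23: raw=0x38007 flags P=1 W=1 U=1 S=0
  [1] read 0x38 idx=26: raw=0x3C007 flags P=1 W=1 U=1 S=0
  ✓ 0x3CF4D  — 2 lookups
#1 VA=0x2E1AF4D (r,kernel):
  TLB hit vpn=0x2E1A → PA=0x3CF4D
#2 VA=0x3605C0B (w,kernel):
  [0] read 0x34 idx=27: raw=0x3D007 flags P=1 W=1 U=1 S=0
  [1] read 0x3D idx=5: raw=0x41007 flags P=1 W=1 U=1 S=0
  ✓ 0x41C0B  — 2 lookups
#3 VA=0x2605528 (r,user):
  [0] read 0x34 idx=19: raw=0x42007 flags P=1 W=1 U=1 S=0
  [1] read 0x42 idx=5: raw=0x44007 flags P=1 W=1 U=1 S=0
  ✓ 0x44528  — 2 lookups

Entries read for #3: 2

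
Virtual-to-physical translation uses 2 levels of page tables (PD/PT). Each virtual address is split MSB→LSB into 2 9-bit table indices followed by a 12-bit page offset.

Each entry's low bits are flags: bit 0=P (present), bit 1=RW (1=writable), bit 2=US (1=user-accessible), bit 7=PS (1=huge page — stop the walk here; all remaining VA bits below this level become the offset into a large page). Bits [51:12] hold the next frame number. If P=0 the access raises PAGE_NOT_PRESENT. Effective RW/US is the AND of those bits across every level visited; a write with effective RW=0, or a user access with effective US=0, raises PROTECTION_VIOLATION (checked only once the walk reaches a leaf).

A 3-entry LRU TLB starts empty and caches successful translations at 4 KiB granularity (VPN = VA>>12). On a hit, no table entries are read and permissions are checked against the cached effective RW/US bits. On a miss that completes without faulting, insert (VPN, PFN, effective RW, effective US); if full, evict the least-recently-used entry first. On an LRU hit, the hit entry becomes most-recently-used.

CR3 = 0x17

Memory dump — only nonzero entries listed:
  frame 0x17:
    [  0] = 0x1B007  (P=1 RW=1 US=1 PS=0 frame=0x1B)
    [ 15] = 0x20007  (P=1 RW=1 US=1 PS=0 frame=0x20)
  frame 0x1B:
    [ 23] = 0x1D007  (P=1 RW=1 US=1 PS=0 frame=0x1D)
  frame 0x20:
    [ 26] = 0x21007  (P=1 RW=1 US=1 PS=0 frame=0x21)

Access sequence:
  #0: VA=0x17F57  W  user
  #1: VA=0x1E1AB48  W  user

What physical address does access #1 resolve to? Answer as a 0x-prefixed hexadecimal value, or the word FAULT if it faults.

Walk each access:
#0 VA=0x17F57 (w,user):
  [0] read 0x17 idx=0: raw=0x1B007 flags P=1 W=1 U=1 S=0
  [1] read 0x1B idx=23: raw=0x1D007 flags P=1 W=1 U=1 S=0
  → PA=0x1DF57  (2 entries read)
#1 VA=0x1E1AB48 (w,user):
  [0] read 0x17 idx=15: raw=0x20007 flags P=1 W=1 U=1 S=0
  [1] read 0x20 idx=26: raw=0x21007 flags P=1 W=1 U=1 S=0
  → PA=0x21B48  (2 entries read)

Access #1 PA: 0x21B48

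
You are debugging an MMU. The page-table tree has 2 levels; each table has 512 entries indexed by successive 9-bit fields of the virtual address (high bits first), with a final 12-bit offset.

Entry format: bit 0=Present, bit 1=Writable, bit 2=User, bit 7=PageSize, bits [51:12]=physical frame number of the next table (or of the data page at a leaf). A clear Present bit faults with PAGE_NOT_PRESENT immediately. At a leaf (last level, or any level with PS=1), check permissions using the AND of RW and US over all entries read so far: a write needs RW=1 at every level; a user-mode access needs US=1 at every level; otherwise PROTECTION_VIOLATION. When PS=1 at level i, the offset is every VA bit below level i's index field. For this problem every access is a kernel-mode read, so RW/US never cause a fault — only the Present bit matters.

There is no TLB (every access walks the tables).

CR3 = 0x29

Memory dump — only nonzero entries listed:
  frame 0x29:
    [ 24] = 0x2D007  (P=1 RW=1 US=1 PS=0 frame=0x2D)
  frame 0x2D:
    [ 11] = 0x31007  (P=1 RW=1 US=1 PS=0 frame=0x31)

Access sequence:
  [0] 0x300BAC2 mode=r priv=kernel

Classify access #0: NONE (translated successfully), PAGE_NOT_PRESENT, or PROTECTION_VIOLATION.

Per-access translation:
#0 VA=0x300BAC2 (r,kernel):
  L0: frame=0x29 idx=24 entry=0x2D007 [P=1 RW=1 US=1 PS=0]
  L1: frame=0x2D idx=11 entry=0x31007 [P=1 RW=1 US=1 PS=0]
  ✓ 0x31AC2  — 2 lookups

Access #0 fault: NONE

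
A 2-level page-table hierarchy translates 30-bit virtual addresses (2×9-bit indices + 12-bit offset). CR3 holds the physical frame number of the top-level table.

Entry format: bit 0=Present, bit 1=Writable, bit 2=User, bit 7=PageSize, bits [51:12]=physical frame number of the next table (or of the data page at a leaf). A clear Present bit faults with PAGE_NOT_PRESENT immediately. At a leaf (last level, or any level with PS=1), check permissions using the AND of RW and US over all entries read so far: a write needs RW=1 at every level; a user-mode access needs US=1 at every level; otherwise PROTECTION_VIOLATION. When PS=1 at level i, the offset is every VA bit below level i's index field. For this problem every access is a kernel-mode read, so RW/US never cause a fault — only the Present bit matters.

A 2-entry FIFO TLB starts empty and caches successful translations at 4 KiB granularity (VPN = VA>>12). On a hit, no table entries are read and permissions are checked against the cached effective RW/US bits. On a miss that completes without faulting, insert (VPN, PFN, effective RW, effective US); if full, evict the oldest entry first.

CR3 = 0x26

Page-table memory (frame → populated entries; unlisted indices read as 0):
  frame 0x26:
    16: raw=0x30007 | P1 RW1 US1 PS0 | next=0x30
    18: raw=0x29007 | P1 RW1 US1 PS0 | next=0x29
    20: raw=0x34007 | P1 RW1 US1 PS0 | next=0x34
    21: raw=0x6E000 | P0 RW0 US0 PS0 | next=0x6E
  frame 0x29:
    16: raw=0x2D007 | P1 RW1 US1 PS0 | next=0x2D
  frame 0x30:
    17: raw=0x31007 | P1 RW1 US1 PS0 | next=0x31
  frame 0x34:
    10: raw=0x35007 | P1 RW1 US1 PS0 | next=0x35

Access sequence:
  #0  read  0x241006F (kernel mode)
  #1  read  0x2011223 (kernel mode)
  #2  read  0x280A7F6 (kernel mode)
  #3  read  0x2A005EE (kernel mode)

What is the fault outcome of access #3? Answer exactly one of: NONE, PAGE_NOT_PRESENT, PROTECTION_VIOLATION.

Trace:
#0 VA=0x241006F (r,kernel):
  lvl0: tbl 0x26, slot 18 ⇒ 0x29007 (P1/RW1/US1/PS0)
  lvl1: tbl 0x29, slot 16 ⇒ 0x2D007 (P1/RW1/US1/PS0)
  → PA=0x2D06F  (2 entries read)
#1 VA=0x2011223 (r,kernel):
  lvl0: tbl 0x26, slot 16 ⇒ 0x30007 (P1/RW1/US1/PS0)
  lvl1: tbl 0x30, slot 17 ⇒ 0x31007 (P1/RW1/US1/PS0)
  → PA=0x31223  (2 entries read)
#2 VA=0x280A7F6 (r,kernel):
  lvl0: tbl 0x26, slot 20 ⇒ 0x34007 (P1/RW1/US1/PS0)
  lvl1: tbl 0x34, slot 10 ⇒ 0x35007 (P1/RW1/US1/PS0)
  → PA=0x357F6  (2 entries read)
#3 VA=0x2A005EE (r,kernel):
  lvl0: tbl 0x26, slot 21 ⇒ 0x6E000 (P0/RW0/US0/PS0)
  → PAGE_NOT_PRESENT  (1 entries read)

Access #3 fault: PAGE_NOT_PRESENT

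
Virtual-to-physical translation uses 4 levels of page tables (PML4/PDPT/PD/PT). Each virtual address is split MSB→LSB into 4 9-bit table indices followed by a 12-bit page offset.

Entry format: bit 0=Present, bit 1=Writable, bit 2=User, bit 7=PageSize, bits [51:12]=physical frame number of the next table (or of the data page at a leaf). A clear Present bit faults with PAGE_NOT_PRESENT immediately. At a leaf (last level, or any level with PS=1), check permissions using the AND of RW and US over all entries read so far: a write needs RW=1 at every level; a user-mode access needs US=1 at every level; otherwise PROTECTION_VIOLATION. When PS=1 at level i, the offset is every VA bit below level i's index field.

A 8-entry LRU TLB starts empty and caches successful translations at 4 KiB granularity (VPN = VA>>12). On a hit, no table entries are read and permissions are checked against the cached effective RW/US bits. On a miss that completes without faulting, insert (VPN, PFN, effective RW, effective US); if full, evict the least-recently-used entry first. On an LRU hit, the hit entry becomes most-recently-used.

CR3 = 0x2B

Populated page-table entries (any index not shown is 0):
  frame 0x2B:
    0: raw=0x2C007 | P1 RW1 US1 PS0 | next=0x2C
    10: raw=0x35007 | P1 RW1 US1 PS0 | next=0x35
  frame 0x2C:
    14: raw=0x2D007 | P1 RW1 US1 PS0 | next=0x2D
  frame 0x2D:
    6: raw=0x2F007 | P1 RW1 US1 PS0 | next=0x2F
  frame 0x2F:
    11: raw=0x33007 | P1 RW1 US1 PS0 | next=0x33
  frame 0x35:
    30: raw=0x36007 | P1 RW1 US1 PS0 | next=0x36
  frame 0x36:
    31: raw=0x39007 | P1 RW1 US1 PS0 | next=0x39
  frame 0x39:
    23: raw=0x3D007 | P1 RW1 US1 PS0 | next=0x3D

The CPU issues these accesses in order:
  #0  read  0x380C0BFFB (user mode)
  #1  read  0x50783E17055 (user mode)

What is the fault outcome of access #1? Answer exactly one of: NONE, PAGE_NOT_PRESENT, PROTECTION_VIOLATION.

Walk each access:
#0 VA=0x380C0BFFB (r,user):
  L0 @0x2B[0] → 0x2C007  P=1,RW=1,US=1,PS=0
  L1 @0x2C[14] → 0x2D007  P=1,RW=1,US=1,PS=0
  L2 @0x2D[6] → 0x2F007  P=1,RW=1,US=1,PS=0
  L3 @0x2F[11] → 0x33007  P=1,RW=1,US=1,PS=0
  ✓ 0x33FFB  — 4 lookups
#1 VA=0x50783E17055 (r,user):
  L0 @0x2B[10] → 0x35007  P=1,RW=1,US=1,PS=0
  L1 @0x35[30] → 0x36007  P=1,RW=1,US=1,PS=0
  L2 @0x36[31] → 0x39007  P=1,RW=1,US=1,PS=0
  L3 @0x39[23] → 0x3D007  P=1,RW=1,US=1,PS=0
  ✓ 0x3D055  — 4 lookups

Access #1 fault: NONE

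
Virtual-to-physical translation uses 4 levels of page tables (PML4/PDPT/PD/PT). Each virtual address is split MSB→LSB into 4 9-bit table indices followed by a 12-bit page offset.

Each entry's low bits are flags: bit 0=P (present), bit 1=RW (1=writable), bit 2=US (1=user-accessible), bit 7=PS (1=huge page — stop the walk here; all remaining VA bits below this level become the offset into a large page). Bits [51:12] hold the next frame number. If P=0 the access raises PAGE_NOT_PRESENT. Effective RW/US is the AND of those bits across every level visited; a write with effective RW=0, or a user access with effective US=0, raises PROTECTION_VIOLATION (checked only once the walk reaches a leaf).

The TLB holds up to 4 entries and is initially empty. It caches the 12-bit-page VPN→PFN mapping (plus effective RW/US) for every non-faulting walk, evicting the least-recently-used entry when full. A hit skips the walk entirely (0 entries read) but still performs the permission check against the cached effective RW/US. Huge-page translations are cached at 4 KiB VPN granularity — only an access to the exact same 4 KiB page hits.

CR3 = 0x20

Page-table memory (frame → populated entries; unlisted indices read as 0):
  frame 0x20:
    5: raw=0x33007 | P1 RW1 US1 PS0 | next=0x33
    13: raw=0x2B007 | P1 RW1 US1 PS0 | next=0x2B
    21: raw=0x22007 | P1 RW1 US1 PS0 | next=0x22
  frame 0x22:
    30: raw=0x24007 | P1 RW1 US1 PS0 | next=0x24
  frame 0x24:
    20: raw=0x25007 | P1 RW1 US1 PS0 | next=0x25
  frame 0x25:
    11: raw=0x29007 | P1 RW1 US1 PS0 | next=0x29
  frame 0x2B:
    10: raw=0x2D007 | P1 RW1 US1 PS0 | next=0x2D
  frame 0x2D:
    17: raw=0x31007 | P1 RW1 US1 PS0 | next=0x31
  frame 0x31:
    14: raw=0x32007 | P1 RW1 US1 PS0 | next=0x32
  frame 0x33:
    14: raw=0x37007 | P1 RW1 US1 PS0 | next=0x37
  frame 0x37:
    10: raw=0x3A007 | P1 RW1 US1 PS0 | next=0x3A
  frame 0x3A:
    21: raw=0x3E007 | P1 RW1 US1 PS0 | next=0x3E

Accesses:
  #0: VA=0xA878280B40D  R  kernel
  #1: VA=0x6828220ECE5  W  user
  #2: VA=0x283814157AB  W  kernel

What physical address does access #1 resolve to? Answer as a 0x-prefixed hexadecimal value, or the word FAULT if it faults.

Per-access translation:
#0 VA=0xA878280B40D (r,kernel):
  L0 @0x20[21] → 0x22007  P=1,RW=1,US=1,PS=0
  L1 @0x22[30] → 0x24007  P=1,RW=1,US=1,PS=0
  L2 @0x24[20] → 0x25007  P=1,RW=1,US=1,PS=0
  L3 @0x25[11] → 0x29007  P=1,RW=1,US=1,PS=0
  ✓ 0x2940D  — 4 lookups
#1 VA=0x6828220ECE5 (w,user):
  L0 @0x20[13] → 0x2B007  P=1,RW=1,US=1,PS=0
  L1 @0x2B[10] → 0x2D007  P=1,RW=1,US=1,PS=0
  L2 @0x2D[17] → 0x31007  P=1,RW=1,US=1,PS=0
  L3 @0x31[14] → 0x32007  P=1,RW=1,US=1,PS=0
  ✓ 0x32CE5  — 4 lookups
#2 VA=0x283814157AB (w,kernel):
  L0 @0x20[5] → 0x33007  P=1,RW=1,US=1,PS=0
  L1 @0x33[14] → 0x37007  P=1,RW=1,US=1,PS=0
  L2 @0x37[10] → 0x3A007  P=1,RW=1,US=1,PS=0
  L3 @0x3A[21] → 0x3E007  P=1,RW=1,US=1,PS=0
  ✓ 0x3E7AB  — 4 lookups

Access #1 PA: 0x32CE5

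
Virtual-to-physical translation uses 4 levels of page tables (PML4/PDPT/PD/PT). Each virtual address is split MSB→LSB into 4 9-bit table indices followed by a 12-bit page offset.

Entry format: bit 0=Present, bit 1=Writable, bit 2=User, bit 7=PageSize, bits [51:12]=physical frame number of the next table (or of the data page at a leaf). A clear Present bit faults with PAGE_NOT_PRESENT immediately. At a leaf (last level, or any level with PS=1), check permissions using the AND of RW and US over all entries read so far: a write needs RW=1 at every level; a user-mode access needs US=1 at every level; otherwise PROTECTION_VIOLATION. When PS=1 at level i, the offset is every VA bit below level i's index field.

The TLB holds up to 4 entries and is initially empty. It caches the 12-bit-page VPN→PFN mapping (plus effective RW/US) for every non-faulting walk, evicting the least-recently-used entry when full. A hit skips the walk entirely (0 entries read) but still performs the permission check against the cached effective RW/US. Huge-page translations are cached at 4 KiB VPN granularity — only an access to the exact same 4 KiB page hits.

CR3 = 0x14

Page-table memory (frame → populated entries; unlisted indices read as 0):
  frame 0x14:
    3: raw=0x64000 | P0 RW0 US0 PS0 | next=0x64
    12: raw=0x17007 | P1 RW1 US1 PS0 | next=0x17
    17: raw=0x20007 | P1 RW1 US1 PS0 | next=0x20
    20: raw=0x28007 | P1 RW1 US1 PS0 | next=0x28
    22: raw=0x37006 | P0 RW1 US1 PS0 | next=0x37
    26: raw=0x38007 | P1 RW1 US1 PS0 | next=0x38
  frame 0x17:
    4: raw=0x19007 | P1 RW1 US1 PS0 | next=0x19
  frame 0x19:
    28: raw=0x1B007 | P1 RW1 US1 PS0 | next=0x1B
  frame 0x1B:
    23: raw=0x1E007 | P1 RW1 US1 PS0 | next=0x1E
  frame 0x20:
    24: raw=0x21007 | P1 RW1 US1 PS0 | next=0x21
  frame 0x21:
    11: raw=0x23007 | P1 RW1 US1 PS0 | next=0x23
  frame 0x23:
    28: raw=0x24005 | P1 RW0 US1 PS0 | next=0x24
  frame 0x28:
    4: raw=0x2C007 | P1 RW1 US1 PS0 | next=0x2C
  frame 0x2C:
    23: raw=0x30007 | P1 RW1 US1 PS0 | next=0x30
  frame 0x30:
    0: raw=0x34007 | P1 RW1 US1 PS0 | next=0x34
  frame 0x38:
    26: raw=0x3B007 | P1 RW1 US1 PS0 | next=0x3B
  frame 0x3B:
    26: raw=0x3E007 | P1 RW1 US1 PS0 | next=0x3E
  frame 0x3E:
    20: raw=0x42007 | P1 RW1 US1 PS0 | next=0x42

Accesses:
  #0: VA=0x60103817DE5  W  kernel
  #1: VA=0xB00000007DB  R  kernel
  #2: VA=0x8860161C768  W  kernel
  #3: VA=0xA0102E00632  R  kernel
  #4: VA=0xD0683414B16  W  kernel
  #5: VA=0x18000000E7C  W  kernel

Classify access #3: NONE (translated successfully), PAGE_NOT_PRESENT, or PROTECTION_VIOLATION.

Trace:
#0 VA=0x60103817DE5 (w,kernel):
  L0 @0x14[12] → 0x17007  P=1,RW=1,US=1,PS=0
  L1 @0x17[4] → 0x19007  P=1,RW=1,US=1,PS=0
  L2 @0x19[28] → 0x1B007  P=1,RW=1,US=1,PS=0
  L3 @0x1B[23] → 0x1E007  P=1,RW=1,US=1,PS=0
  → PA=0x1EDE5  (4 entries read)
#1 VA=0xB00000007DB (r,kernel):
  L0 @0x14[22] → 0x37006  P=0,RW=1,US=1,PS=0
  → PAGE_NOT_PRESENT  (1 entries read)
#2 VA=0x8860161C768 (w,kernel):
  L0 @0x14[17] → 0x20007  P=1,RW=1,US=1,PS=0
  L1 @0x20[24] → 0x21007  P=1,RW=1,US=1,PS=0
  L2 @0x21[11] → 0x23007  P=1,RW=1,US=1,PS=0
  L3 @0x23[28] → 0x24005  P=1,RW=0,US=1,PS=0
  → PROTECTION_VIOLATION  (4 entries read)
#3 VA=0xA0102E00632 (r,kernel):
  L0 @0x14[20] → 0x28007  P=1,RW=1,US=1,PS=0
  L1 @0x28[4] → 0x2C007  P=1,RW=1,US=1,PS=0
  L2 @0x2C[23] → 0x30007  P=1,RW=1,US=1,PS=0
  L3 @0x30[0] → 0x34007  P=1,RW=1,US=1,PS=0
  → PA=0x34632  (4 entries read)
#4 VA=0xD0683414B16 (w,kernel):
  L0 @0x14[26] → 0x38007  P=1,RW=1,US=1,PS=0
  L1 @0x38[26] → 0x3B007  P=1,RW=1,US=1,PS=0
  L2 @0x3B[26] → 0x3E007  P=1,RW=1,US=1,PS=0
  L3 @0x3E[20] → 0x42007  P=1,RW=1,US=1,PS=0
  → PA=0x42B16  (4 entries read)
#5 VA=0x18000000E7C (w,kernel):
  L0 @0x14[3] → 0x64000  P=0,RW=0,US=0,PS=0
  → PAGE_NOT_PRESENT  (1 entries read)

Access #3 fault: NONE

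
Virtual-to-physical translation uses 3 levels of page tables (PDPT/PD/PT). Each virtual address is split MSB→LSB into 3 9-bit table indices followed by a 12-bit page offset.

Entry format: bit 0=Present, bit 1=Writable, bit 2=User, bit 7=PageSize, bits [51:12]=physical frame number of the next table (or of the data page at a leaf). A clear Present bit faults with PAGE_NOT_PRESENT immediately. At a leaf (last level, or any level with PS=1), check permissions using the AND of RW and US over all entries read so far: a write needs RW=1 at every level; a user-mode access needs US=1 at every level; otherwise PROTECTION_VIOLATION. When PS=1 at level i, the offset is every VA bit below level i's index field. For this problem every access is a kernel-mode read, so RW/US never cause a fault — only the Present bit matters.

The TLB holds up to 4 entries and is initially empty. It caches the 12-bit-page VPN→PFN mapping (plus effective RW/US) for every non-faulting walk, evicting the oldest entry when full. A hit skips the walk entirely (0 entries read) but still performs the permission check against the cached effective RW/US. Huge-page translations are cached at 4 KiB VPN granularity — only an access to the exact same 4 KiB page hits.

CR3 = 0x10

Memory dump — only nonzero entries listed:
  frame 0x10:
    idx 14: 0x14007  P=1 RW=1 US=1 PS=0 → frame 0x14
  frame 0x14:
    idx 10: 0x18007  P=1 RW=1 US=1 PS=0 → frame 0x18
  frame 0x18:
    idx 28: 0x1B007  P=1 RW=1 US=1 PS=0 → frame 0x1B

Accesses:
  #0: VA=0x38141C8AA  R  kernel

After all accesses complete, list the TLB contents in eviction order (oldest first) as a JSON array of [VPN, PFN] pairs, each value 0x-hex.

Per-access translation:
#0 VA=0x38141C8AA (r,kernel):
  [0] read 0x10 idx=14: raw=0x14007 flags P=1 W=1 U=1 S=0
  [1] read 0x14 idx=10: raw=0x18007 flags P=1 W=1 U=1 S=0
  [2] read 0x18 idx=28: raw=0x1B007 flags P=1 W=1 U=1 S=0
  → PA=0x1B8AA  (3 entries read)

TLB: [["0x38141C", "0x1B"]]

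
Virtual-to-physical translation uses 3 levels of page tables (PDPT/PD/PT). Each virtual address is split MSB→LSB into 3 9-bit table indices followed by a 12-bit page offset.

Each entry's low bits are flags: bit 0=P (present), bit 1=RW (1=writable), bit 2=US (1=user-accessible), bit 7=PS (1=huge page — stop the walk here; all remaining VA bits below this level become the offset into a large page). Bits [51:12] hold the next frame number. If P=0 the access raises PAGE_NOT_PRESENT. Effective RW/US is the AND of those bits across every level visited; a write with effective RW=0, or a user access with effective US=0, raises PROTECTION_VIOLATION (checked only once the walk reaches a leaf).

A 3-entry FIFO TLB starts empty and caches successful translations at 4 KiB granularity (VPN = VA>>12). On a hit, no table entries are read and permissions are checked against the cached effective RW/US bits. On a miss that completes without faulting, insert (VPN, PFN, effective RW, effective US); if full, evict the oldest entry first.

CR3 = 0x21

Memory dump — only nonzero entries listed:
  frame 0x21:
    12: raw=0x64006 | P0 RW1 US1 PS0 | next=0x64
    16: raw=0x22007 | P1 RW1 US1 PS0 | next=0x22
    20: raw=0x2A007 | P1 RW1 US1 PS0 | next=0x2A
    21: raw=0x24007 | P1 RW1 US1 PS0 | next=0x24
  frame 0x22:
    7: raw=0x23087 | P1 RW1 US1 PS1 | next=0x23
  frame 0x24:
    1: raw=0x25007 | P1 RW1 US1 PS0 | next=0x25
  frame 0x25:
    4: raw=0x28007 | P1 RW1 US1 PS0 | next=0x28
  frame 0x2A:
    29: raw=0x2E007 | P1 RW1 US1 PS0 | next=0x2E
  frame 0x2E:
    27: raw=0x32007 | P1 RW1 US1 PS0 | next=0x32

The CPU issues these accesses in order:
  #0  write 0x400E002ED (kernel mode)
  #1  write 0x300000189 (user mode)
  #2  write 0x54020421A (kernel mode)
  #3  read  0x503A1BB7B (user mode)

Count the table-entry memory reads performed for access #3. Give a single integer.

Per-access translation:
#0 VA=0x400E002ED (w,kernel):
  lvl0: tbl 0x21, slot 16 ⇒ 0x22007 (P1/RW1/US1/PS0)
  lvl1: tbl 0x22, slot 7 ⇒ 0x23087 (P1/RW1/US1/PS1)
  ⇒ phys 0x232ED (huge @L1)  [2 reads]
#1 VA=0x300000189 (w,user):
  lvl0: tbl 0x21, slot 12 ⇒ 0x64006 (P0/RW1/US1/PS0)
  ✗ PAGE_NOT_PRESENT  [1 reads]
#2 VA=0x54020421A (w,kernel):
  lvl0: tbl 0x21, slot 21 ⇒ 0x24007 (P1/RW1/US1/PS0)
  lvl1: tbl 0x24, slot 1 ⇒ 0x25007 (P1/RW1/US1/PS0)
  lvl2: tbl 0x25, slot 4 ⇒ 0x28007 (P1/RW1/US1/PS0)
  ⇒ phys 0x2821A  [3 reads]
#3 VA=0x503A1BB7B (r,user):
  lvl0: tbl 0x21, slot 20 ⇒ 0x2A007 (P1/RW1/US1/PS0)
  lvl1: tbl 0x2A, slot 29 ⇒ 0x2E007 (P1/RW1/US1/PS0)
  lvl2: tbl 0x2E, slot 27 ⇒ 0x32007 (P1/RW1/US1/PS0)
  ⇒ phys 0x32B7B  [3 reads]

Entries read for #3: 3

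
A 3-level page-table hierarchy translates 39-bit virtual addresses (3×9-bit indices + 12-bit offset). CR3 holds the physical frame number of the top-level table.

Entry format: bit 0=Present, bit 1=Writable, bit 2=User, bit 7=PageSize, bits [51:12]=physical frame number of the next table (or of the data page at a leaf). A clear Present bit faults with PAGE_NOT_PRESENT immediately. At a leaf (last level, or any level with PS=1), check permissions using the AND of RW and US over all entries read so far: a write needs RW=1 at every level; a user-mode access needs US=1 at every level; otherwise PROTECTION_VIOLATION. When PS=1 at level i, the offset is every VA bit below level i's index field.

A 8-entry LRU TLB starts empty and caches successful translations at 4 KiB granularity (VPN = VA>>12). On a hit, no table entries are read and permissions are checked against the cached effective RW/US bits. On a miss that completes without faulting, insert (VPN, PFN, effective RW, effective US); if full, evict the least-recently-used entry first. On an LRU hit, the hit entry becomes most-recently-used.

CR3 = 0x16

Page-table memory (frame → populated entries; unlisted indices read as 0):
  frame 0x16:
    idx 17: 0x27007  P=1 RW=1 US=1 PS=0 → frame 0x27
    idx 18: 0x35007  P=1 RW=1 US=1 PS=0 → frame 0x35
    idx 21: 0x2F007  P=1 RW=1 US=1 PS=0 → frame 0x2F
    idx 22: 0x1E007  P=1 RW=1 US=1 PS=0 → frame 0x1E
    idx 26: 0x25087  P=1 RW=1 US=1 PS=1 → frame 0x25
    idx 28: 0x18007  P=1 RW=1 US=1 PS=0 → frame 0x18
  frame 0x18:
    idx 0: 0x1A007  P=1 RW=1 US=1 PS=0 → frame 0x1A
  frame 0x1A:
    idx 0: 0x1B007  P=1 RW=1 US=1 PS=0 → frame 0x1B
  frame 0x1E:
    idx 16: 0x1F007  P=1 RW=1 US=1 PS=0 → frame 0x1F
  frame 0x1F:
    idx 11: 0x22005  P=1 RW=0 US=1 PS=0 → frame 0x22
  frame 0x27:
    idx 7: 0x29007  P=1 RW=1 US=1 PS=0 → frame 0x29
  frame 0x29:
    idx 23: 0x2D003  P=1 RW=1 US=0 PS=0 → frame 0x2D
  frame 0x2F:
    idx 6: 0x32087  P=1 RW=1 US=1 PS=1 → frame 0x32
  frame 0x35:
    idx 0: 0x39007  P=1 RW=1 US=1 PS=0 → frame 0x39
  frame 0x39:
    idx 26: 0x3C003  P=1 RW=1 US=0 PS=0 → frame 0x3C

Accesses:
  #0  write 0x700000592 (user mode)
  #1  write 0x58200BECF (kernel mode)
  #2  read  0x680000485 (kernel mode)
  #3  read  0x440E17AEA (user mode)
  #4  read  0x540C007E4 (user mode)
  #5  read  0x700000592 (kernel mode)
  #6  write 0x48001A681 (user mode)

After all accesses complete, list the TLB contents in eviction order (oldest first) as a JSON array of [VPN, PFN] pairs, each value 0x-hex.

Trace:
#0 VA=0x700000592 (w,user):
  L0: frame=0x16 idx=28 entry=0x18007 [P=1 RW=1 US=1 PS=0]
  L1: frame=0x18 idx=0 entry=0x1A007 [P=1 RW=1 US=1 PS=0]
  L2: frame=0x1A idx=0 entry=0x1B007 [P=1 RW=1 US=1 PS=0]
  ✓ 0x1B592  — 3 lookups
#1 VA=0x58200BECF (w,kernel):
  L0: frame=0x16 idx=22 entry=0x1E007 [P=1 RW=1 US=1 PS=0]
  L1: frame=0x1E idx=16 entry=0x1F007 [P=1 RW=1 US=1 PS=0]
  L2: frame=0x1F idx=11 entry=0x22005 [P=1 RW=0 US=1 PS=0]
  ✗ PROTECTION_VIOLATION  [3 reads]
#2 VA=0x680000485 (r,kernel):
  L0: frame=0x16 idx=26 entry=0x25087 [P=1 RW=1 US=1 PS=1]
  ✓ 0x25485 (huge @L0)  — 1 lookups
#3 VA=0x440E17AEA (r,user):
  L0: frame=0x16 idx=17 entry=0x27007 [P=1 RW=1 US=1 PS=0]
  L1: frame=0x27 idx=7 entry=0x29007 [P=1 RW=1 US=1 PS=0]
  L2: frame=0x29 idx=23 entry=0x2D003 [P=1 RW=1 US=0 PS=0]
  ✗ PROTECTION_VIOLATION  [3 reads]
#4 VA=0x540C007E4 (r,user):
  L0: frame=0x16 idx=21 entry=0x2F007 [P=1 RW=1 US=1 PS=0]
  L1: frame=0x2F idx=6 entry=0x32087 [P=1 RW=1 US=1 PS=1]
  ✓ 0x327E4 (huge @L1)  — 2 lookups
#5 VA=0x700000592 (r,kernel):
  TLB hit vpn=0x700000 → PA=0x1B592
#6 VA=0x48001A681 (w,user):
  L0: frame=0x16 idx=18 entry=0x35007 [P=1 RW=1 US=1 PS=0]
  L1: frame=0x35 idx=0 entry=0x39007 [P=1 RW=1 US=1 PS=0]
  L2: frame=0x39 idx=26 entry=0x3C003 [P=1 RW=1 US=0 PS=0]
  ✗ PROTECTION_VIOLATION  [3 reads]

TLB: [["0x680000", "0x25"], ["0x540C00", "0x32"], ["0x700000", "0x1B"]]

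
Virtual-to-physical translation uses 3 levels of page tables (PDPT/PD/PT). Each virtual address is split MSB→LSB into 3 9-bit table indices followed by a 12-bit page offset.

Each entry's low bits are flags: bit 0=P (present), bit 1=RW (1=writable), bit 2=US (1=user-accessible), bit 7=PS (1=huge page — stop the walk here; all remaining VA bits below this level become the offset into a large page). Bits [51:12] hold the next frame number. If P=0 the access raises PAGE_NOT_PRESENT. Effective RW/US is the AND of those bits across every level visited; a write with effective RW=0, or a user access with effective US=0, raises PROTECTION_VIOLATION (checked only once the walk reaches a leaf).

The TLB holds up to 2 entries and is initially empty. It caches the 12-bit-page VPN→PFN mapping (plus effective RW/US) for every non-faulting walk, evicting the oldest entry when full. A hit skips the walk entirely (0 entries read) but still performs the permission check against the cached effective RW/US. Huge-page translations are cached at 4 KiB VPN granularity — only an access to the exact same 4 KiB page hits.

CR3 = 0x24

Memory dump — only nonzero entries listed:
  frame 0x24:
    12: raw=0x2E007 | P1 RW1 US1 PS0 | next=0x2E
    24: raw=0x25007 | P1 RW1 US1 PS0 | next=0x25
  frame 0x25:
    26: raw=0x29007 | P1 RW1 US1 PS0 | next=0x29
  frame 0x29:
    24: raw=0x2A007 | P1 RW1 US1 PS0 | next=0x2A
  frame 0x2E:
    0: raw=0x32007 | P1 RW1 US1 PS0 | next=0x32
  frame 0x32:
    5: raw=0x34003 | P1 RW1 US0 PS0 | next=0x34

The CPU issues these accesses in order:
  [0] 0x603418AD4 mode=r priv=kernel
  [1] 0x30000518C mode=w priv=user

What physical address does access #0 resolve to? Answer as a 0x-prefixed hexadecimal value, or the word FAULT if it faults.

Trace:
#0 VA=0x603418AD4 (r,kernel):
  L0 @0x24[24] → 0x25007  P=1,RW=1,US=1,PS=0
  L1 @0x25[26] → 0x29007  P=1,RW=1,US=1,PS=0
  L2 @0x29[24] → 0x2A007  P=1,RW=1,US=1,PS=0
  ✓ 0x2AAD4  — 3 lookups
#1 VA=0x30000518C (w,user):
  L0 @0x24[12] → 0x2E007  P=1,RW=1,US=1,PS=0
  L1 @0x2E[0] → 0x32007  P=1,RW=1,US=1,PS=0
  L2 @0x32[5] → 0x34003  P=1,RW=1,US=0,PS=0
  ⇒ fault: PROTECTION_VIOLATION  — 3 lookups

Access #0 PA: 0x2AAD4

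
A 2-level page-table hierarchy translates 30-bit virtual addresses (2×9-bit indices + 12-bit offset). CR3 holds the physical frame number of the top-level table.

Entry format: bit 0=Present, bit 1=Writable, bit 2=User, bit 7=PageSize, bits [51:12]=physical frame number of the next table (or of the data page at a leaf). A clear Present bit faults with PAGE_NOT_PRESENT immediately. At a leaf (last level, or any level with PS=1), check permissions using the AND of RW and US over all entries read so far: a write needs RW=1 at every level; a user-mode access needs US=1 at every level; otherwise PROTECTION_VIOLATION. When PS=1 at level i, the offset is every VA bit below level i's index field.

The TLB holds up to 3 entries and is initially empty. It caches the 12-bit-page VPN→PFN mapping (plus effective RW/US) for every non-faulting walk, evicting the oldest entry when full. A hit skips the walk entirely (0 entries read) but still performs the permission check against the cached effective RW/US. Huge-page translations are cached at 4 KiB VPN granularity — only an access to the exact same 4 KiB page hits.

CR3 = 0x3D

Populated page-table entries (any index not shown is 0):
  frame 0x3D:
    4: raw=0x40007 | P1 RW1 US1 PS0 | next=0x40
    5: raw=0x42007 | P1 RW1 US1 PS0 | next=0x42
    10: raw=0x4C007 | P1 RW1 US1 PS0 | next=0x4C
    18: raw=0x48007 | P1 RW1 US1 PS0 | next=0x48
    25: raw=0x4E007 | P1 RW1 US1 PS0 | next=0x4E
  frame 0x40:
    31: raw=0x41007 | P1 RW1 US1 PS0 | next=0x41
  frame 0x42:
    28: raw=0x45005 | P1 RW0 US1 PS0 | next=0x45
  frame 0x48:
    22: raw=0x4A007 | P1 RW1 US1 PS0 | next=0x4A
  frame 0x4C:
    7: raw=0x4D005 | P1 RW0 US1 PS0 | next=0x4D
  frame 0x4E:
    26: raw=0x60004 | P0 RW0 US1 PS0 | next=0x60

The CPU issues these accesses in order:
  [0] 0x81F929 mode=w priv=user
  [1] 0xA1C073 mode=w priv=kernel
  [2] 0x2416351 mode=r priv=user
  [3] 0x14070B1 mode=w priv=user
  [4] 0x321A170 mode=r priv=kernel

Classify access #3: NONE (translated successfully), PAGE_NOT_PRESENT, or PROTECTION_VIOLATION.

Trace:
#0 VA=0x81F929 (w,user):
  L0 @0x3D[4] → 0x40007  P=1,RW=1,US=1,PS=0
  L1 @0x40[31] → 0x41007  P=1,RW=1,US=1,PS=0
  ⇒ phys 0x41929  [2 reads]
#1 VA=0xA1C073 (w,kernel):
  L0 @0x3D[5] → 0x42007  P=1,RW=1,US=1,PS=0
  L1 @0x42[28] → 0x45005  P=1,RW=0,US=1,PS=0
  ✗ PROTECTION_VIOLATION  [2 reads]
#2 VA=0x2416351 (r,user):
  L0 @0x3D[18] → 0x48007  P=1,RW=1,US=1,PS=0
  L1 @0x48[22] → 0x4A007  P=1,RW=1,US=1,PS=0
  ⇒ phys 0x4A351  [2 reads]
#3 VA=0x14070B1 (w,user):
  L0 @0x3D[10] → 0x4C007  P=1,RW=1,US=1,PS=0
  L1 @0x4C[7] → 0x4D005  P=1,RW=0,US=1,PS=0
  ✗ PROTECTION_VIOLATION  [2 reads]
#4 VA=0x321A170 (r,kernel):
  L0 @0x3D[25] → 0x4E007  P=1,RW=1,US=1,PS=0
  L1 @0x4E[26] → 0x60004  P=0,RW=0,US=1,PS=0
  ✗ PAGE_NOT_PRESENT  [2 reads]

Access #3 fault: PROTECTION_VIOLATION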